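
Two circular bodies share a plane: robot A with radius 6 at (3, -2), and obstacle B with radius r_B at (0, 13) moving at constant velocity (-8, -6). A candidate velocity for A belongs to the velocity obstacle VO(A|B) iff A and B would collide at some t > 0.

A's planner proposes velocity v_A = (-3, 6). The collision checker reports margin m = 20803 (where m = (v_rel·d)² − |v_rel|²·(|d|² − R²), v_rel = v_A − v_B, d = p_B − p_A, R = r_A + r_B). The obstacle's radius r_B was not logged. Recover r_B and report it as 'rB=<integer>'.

m = 20803
d = (-3, 15);  v_rel = (5, 12),  |v_rel|² = 169
v_rel×d = (5)·(15) − (12)·(-3) = 111
since m = R²·169 − 111²:  R² = (12321 + 20803) / 169 = 196
R = √196 = 14  ⇒  r_B = 14 − 6 = 8

rB=8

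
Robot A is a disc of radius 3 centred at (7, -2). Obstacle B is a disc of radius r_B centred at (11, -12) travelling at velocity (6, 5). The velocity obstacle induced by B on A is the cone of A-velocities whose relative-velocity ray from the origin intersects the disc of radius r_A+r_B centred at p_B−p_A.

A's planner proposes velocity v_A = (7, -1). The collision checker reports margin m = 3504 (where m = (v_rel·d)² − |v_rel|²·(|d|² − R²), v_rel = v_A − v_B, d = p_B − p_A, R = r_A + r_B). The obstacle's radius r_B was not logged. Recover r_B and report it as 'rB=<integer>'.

m = 3504
d = (4, -10);  v_rel = (1, -6),  |v_rel|² = 37
v_rel×d = (1)·(-10) − (-6)·(4) = 14
since m = R²·37 − 14²:  R² = (196 + 3504) / 37 = 100
R = √100 = 10  ⇒  r_B = 10 − 3 = 7

rB=7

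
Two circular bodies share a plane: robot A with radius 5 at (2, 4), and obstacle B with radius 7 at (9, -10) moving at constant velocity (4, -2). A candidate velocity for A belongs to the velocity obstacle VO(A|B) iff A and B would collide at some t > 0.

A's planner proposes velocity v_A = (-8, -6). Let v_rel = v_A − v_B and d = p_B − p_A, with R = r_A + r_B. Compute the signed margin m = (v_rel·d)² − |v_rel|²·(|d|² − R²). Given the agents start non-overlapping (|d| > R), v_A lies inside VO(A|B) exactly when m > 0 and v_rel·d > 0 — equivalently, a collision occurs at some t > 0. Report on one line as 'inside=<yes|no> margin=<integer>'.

d = (7, -14),  |d|² = 245;  R = 5+7 = 12,  c = 245−12² = 101
v_rel = (-12, -4),  |v_rel|² = 160;  v_rel·d = (-12)·(7) + (-4)·(-14) = -28
160·t² + 56·t + 101 = 0  ⇒  m = (-28)² − 160·101 = -15376
m = -15376 < 0,  v_rel·d = -28 < 0  ⇒  outside

inside=no margin=-15376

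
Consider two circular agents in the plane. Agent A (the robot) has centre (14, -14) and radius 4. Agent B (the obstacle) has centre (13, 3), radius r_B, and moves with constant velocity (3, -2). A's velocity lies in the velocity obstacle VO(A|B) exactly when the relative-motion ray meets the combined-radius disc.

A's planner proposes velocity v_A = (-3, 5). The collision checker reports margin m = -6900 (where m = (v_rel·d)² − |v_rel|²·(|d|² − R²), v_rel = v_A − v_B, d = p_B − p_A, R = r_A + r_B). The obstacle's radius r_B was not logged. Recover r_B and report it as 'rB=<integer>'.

m = -6900
d = (-1, 17);  v_rel = (-6, 7),  |v_rel|² = 85
v_rel×d = (-6)·(17) − (7)·(-1) = -95
since m = R²·85 − (-95)²:  R² = (9025 + -6900) / 85 = 25
R = √25 = 5  ⇒  r_B = 5 − 4 = 1

rB=1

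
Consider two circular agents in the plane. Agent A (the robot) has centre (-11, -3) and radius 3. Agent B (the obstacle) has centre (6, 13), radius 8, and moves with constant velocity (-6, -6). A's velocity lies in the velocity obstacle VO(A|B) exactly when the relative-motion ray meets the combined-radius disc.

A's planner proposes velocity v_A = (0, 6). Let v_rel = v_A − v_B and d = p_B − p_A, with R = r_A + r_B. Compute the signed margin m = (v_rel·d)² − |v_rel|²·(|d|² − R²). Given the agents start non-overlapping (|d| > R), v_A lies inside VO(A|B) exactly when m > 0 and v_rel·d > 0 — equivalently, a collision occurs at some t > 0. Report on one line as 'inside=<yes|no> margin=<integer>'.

d = (17, 16),  |d|² = 545;  R = 3+8 = 11,  c = 545−11² = 424
v_rel = (6, 12),  |v_rel|² = 180;  v_rel·d = (6)·(17) + (12)·(16) = 294
180·t² − 588·t + 424 = 0  ⇒  m = 294² − 180·424 = 10116
m = 10116 > 0,  v_rel·d = 294 > 0  ⇒  inside

inside=yes margin=10116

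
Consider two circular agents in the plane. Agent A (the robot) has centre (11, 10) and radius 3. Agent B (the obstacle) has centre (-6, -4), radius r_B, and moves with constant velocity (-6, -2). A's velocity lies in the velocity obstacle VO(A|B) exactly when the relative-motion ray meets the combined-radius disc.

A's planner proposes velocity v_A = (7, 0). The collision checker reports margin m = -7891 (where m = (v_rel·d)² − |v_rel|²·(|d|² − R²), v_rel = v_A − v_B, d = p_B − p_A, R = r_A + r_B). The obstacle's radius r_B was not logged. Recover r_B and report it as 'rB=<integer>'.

m = -7891
d = (-17, -14);  v_rel = (13, 2),  |v_rel|² = 173
v_rel×d = (13)·(-14) − (2)·(-17) = -148
since m = R²·173 − (-148)²:  R² = (21904 + -7891) / 173 = 81
R = √81 = 9  ⇒  r_B = 9 − 3 = 6

rB=6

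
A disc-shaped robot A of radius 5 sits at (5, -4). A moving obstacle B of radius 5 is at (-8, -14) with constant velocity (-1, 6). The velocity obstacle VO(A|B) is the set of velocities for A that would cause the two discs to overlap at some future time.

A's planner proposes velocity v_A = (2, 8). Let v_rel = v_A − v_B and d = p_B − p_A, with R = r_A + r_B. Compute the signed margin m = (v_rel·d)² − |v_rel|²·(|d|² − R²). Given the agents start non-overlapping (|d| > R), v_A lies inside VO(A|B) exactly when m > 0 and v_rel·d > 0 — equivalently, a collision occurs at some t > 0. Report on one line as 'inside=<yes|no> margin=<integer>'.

d = (-13, -10),  |d|² = 269;  R = 5+5 = 10,  c = 269−10² = 169
v_rel = (3, 2),  |v_rel|² = 13;  v_rel·d = (3)·(-13) + (2)·(-10) = -59
13·t² + 118·t + 169 = 0  ⇒  m = (-59)² − 13·169 = 1284
m = 1284 > 0,  v_rel·d = -59 < 0  ⇒  outside

inside=no margin=1284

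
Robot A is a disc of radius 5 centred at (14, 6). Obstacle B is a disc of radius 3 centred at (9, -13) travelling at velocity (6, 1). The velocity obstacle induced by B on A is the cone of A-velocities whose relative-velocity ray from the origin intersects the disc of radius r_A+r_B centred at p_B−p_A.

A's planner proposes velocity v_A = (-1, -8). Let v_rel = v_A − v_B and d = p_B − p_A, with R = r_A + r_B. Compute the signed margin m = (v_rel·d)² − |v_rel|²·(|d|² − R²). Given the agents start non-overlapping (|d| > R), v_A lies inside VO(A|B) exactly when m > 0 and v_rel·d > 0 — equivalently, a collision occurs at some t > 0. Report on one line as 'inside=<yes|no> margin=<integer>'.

d = (-5, -19),  |d|² = 386;  R = 5+3 = 8,  c = 386−8² = 322
v_rel = (-7, -9),  |v_rel|² = 130;  v_rel·d = (-7)·(-5) + (-9)·(-19) = 206
130·t² − 412·t + 322 = 0  ⇒  m = 206² − 130·322 = 576
m = 576 > 0,  v_rel·d = 206 > 0  ⇒  inside

inside=yes margin=576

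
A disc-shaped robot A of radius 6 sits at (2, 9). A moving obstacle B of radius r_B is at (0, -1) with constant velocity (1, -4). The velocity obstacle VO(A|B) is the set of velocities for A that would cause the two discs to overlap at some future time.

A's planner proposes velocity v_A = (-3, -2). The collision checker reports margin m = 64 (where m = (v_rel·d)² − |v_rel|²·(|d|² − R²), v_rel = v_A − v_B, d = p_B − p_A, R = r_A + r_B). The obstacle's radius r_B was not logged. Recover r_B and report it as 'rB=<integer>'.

m = 64
d = (-2, -10);  v_rel = (-4, 2),  |v_rel|² = 20
v_rel×d = (-4)·(-10) − (2)·(-2) = 44
since m = R²·20 − 44²:  R² = (1936 + 64) / 20 = 100
R = √100 = 10  ⇒  r_B = 10 − 6 = 4

rB=4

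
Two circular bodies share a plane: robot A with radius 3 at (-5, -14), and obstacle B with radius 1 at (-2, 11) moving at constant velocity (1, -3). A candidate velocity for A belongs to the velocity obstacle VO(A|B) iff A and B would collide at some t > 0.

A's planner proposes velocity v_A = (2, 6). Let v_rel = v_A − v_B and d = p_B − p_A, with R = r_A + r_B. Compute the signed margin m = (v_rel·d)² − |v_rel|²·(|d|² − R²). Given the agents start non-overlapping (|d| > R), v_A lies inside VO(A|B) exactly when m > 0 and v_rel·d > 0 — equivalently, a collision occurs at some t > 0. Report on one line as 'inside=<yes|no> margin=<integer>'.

d = (3, 25),  |d|² = 634;  R = 3+1 = 4,  c = 634−4² = 618
v_rel = (1, 9),  |v_rel|² = 82;  v_rel·d = (1)·(3) + (9)·(25) = 228
82·t² − 456·t + 618 = 0  ⇒  m = 228² − 82·618 = 1308
m = 1308 > 0,  v_rel·d = 228 > 0  ⇒  inside

inside=yes margin=1308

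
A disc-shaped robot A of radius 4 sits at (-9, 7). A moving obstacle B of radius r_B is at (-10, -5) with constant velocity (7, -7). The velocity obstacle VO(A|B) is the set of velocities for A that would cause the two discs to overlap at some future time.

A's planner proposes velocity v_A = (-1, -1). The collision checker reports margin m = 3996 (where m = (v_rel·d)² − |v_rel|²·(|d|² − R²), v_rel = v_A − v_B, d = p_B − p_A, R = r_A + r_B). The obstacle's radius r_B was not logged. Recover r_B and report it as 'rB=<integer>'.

m = 3996
d = (-1, -12);  v_rel = (-8, 6),  |v_rel|² = 100
v_rel×d = (-8)·(-12) − (6)·(-1) = 102
since m = R²·100 − 102²:  R² = (10404 + 3996) / 100 = 144
R = √144 = 12  ⇒  r_B = 12 − 4 = 8

rB=8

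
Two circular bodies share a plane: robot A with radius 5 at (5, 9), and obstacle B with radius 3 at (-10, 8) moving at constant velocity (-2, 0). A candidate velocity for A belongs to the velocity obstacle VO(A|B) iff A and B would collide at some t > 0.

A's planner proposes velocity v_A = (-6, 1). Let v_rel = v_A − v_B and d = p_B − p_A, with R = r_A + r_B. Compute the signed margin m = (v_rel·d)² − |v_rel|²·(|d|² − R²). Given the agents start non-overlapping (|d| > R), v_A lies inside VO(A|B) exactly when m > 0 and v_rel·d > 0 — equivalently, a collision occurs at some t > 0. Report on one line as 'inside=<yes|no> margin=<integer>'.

d = (-15, -1),  |d|² = 226;  R = 5+3 = 8,  c = 226−8² = 162
v_rel = (-4, 1),  |v_rel|² = 17;  v_rel·d = (-4)·(-15) + (1)·(-1) = 59
17·t² − 118·t + 162 = 0  ⇒  m = 59² − 17·162 = 727
m = 727 > 0,  v_rel·d = 59 > 0  ⇒  inside

inside=yes margin=727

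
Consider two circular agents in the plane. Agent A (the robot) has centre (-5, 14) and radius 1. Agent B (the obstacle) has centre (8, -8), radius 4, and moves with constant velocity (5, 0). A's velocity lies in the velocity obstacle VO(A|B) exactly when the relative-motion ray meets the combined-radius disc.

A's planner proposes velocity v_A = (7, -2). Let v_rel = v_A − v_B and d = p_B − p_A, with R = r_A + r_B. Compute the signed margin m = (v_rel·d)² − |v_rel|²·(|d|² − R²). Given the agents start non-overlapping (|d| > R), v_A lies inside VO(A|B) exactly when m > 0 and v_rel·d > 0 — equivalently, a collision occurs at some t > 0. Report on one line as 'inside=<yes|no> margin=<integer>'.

d = (13, -22),  |d|² = 653;  R = 1+4 = 5,  c = 653−5² = 628
v_rel = (2, -2),  |v_rel|² = 8;  v_rel·d = (2)·(13) + (-2)·(-22) = 70
8·t² − 140·t + 628 = 0  ⇒  m = 70² − 8·628 = -124
m = -124 < 0,  v_rel·d = 70 > 0  ⇒  outside

inside=no margin=-124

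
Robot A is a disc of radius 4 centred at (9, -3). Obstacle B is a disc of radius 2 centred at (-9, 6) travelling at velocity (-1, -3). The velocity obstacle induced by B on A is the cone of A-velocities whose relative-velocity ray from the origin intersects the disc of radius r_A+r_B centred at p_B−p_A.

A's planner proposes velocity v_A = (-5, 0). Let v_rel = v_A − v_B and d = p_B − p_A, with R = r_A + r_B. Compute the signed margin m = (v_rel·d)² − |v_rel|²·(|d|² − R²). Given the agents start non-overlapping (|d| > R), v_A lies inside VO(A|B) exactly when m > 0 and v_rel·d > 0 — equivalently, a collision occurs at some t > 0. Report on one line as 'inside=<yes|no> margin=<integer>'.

d = (-18, 9),  |d|² = 405;  R = 4+2 = 6,  c = 405−6² = 369
v_rel = (-4, 3),  |v_rel|² = 25;  v_rel·d = (-4)·(-18) + (3)·(9) = 99
25·t² − 198·t + 369 = 0  ⇒  m = 99² − 25·369 = 576
m = 576 > 0,  v_rel·d = 99 > 0  ⇒  inside

inside=yes margin=576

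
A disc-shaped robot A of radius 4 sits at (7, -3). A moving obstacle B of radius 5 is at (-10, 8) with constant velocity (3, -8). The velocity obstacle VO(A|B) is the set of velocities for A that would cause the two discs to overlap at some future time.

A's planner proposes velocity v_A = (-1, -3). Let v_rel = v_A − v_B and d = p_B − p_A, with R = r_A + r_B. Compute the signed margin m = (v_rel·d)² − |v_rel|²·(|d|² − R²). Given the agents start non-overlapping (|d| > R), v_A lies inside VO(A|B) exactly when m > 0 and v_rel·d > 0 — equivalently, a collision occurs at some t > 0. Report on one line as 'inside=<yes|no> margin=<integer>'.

d = (-17, 11),  |d|² = 410;  R = 4+5 = 9,  c = 410−9² = 329
v_rel = (-4, 5),  |v_rel|² = 41;  v_rel·d = (-4)·(-17) + (5)·(11) = 123
41·t² − 246·t + 329 = 0  ⇒  m = 123² − 41·329 = 1640
m = 1640 > 0,  v_rel·d = 123 > 0  ⇒  inside

inside=yes margin=1640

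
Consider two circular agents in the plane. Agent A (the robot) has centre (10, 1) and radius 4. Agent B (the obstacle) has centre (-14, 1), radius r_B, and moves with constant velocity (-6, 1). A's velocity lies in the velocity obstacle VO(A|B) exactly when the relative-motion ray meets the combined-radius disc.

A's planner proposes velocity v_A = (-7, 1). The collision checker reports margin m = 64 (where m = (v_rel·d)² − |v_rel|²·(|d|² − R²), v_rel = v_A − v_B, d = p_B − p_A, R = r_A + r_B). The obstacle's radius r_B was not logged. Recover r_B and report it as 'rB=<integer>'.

m = 64
d = (-24, 0);  v_rel = (-1, 0),  |v_rel|² = 1
v_rel×d = (-1)·(0) − (0)·(-24) = 0
since m = R²·1 − 0²:  R² = (0 + 64) / 1 = 64
R = √64 = 8  ⇒  r_B = 8 − 4 = 4

rB=4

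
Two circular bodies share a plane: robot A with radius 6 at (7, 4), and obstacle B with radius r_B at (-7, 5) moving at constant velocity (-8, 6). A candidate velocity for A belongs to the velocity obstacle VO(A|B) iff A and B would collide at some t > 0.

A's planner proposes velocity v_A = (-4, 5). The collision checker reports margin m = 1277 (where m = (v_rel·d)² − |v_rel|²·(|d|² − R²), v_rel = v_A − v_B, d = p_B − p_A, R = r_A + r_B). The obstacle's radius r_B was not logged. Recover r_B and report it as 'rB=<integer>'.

m = 1277
d = (-14, 1);  v_rel = (4, -1),  |v_rel|² = 17
v_rel×d = (4)·(1) − (-1)·(-14) = -10
since m = R²·17 − (-10)²:  R² = (100 + 1277) / 17 = 81
R = √81 = 9  ⇒  r_B = 9 − 6 = 3

rB=3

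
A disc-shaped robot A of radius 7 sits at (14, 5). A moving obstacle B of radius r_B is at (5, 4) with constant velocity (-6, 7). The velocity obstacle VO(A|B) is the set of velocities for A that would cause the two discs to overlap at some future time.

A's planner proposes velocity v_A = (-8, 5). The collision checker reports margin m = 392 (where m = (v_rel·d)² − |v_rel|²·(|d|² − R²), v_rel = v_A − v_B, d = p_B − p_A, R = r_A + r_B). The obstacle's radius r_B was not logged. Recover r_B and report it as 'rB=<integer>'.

m = 392
d = (-9, -1);  v_rel = (-2, -2),  |v_rel|² = 8
v_rel×d = (-2)·(-1) − (-2)·(-9) = -16
since m = R²·8 − (-16)²:  R² = (256 + 392) / 8 = 81
R = √81 = 9  ⇒  r_B = 9 − 7 = 2

rB=2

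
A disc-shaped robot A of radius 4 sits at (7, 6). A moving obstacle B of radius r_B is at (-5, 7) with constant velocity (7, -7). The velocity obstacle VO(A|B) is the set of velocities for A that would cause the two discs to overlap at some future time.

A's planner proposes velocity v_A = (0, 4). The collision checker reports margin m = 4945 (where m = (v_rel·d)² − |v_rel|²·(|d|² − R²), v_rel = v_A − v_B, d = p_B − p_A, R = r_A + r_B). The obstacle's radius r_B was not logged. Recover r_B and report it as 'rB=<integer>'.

m = 4945
d = (-12, 1);  v_rel = (-7, 11),  |v_rel|² = 170
v_rel×d = (-7)·(1) − (11)·(-12) = 125
since m = R²·170 − 125²:  R² = (15625 + 4945) / 170 = 121
R = √121 = 11  ⇒  r_B = 11 − 4 = 7

rB=7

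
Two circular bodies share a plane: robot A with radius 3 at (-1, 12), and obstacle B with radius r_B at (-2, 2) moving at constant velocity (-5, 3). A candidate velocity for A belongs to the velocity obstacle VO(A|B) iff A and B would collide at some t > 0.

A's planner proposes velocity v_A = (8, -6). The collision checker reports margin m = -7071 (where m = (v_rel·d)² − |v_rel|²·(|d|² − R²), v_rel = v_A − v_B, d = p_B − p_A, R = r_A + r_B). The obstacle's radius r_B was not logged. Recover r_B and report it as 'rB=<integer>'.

m = -7071
d = (-1, -10);  v_rel = (13, -9),  |v_rel|² = 250
v_rel×d = (13)·(-10) − (-9)·(-1) = -139
since m = R²·250 − (-139)²:  R² = (19321 + -7071) / 250 = 49
R = √49 = 7  ⇒  r_B = 7 − 3 = 4

rB=4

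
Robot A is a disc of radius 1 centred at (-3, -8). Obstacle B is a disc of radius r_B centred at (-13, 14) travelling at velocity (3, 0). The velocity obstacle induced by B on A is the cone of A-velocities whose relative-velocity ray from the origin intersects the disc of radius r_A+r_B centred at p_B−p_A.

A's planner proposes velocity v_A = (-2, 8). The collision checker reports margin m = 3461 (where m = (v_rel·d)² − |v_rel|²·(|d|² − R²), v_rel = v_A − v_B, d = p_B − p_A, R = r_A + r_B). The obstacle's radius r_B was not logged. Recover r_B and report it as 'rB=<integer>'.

m = 3461
d = (-10, 22);  v_rel = (-5, 8),  |v_rel|² = 89
v_rel×d = (-5)·(22) − (8)·(-10) = -30
since m = R²·89 − (-30)²:  R² = (900 + 3461) / 89 = 49
R = √49 = 7  ⇒  r_B = 7 − 1 = 6

rB=6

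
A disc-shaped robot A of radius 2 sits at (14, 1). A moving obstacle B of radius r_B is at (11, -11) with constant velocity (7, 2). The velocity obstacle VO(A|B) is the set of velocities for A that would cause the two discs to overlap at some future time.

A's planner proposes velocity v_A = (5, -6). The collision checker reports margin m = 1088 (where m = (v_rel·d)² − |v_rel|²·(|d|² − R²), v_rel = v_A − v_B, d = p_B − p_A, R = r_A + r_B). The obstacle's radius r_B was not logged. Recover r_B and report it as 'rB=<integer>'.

m = 1088
d = (-3, -12);  v_rel = (-2, -8),  |v_rel|² = 68
v_rel×d = (-2)·(-12) − (-8)·(-3) = 0
since m = R²·68 − 0²:  R² = (0 + 1088) / 68 = 16
R = √16 = 4  ⇒  r_B = 4 − 2 = 2

rB=2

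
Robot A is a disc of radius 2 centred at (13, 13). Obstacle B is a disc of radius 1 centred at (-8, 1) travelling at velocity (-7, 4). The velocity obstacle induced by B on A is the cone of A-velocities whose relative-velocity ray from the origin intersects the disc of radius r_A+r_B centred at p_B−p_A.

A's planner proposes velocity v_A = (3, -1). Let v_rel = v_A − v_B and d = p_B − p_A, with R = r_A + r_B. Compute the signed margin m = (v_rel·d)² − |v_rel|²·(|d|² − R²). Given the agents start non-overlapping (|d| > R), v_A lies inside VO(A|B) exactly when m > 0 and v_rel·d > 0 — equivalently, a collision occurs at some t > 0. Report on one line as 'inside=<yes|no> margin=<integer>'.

d = (-21, -12),  |d|² = 585;  R = 2+1 = 3,  c = 585−3² = 576
v_rel = (10, -5),  |v_rel|² = 125;  v_rel·d = (10)·(-21) + (-5)·(-12) = -150
125·t² + 300·t + 576 = 0  ⇒  m = (-150)² − 125·576 = -49500
m = -49500 < 0,  v_rel·d = -150 < 0  ⇒  outside

inside=no margin=-49500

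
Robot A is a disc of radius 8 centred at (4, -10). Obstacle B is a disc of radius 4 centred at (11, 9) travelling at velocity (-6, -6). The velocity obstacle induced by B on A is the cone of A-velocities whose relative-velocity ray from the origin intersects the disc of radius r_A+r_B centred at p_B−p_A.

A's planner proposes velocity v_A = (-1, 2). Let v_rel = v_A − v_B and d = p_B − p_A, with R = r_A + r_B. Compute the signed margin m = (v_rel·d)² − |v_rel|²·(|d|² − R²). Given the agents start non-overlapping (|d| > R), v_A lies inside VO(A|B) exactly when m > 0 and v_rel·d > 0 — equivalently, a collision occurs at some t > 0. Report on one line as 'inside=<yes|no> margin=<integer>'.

d = (7, 19),  |d|² = 410;  R = 8+4 = 12,  c = 410−12² = 266
v_rel = (5, 8),  |v_rel|² = 89;  v_rel·d = (5)·(7) + (8)·(19) = 187
89·t² − 374·t + 266 = 0  ⇒  m = 187² − 89·266 = 11295
m = 11295 > 0,  v_rel·d = 187 > 0  ⇒  inside

inside=yes margin=11295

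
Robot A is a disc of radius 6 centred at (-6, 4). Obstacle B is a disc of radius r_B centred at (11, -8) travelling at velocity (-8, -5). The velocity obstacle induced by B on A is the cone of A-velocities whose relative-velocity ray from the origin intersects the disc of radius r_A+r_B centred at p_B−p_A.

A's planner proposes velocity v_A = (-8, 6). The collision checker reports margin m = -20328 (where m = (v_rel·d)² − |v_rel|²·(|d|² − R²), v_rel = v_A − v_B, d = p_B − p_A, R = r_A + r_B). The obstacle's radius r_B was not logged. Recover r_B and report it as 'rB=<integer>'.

m = -20328
d = (17, -12);  v_rel = (0, 11),  |v_rel|² = 121
v_rel×d = (0)·(-12) − (11)·(17) = -187
since m = R²·121 − (-187)²:  R² = (34969 + -20328) / 121 = 121
R = √121 = 11  ⇒  r_B = 11 − 6 = 5

rB=5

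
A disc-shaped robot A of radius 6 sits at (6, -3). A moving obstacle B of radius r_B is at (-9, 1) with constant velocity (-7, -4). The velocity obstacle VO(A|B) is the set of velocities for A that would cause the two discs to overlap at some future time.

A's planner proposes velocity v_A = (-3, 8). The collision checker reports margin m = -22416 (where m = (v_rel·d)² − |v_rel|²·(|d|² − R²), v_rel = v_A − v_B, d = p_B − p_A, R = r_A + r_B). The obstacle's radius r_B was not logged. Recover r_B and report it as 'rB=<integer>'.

m = -22416
d = (-15, 4);  v_rel = (4, 12),  |v_rel|² = 160
v_rel×d = (4)·(4) − (12)·(-15) = 196
since m = R²·160 − 196²:  R² = (38416 + -22416) / 160 = 100
R = √100 = 10  ⇒  r_B = 10 − 6 = 4

rB=4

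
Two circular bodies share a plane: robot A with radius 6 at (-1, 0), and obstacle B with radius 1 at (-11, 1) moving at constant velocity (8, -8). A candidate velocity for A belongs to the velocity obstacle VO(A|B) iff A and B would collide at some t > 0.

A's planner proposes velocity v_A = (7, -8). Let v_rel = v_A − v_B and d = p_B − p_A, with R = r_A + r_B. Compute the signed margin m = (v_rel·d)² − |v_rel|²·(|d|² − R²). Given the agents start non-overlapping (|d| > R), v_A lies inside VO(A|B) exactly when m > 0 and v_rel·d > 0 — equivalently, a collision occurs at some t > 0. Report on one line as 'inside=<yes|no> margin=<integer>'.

d = (-10, 1),  |d|² = 101;  R = 6+1 = 7,  c = 101−7² = 52
v_rel = (-1, 0),  |v_rel|² = 1;  v_rel·d = (-1)·(-10) + (0)·(1) = 10
1·t² − 20·t + 52 = 0  ⇒  m = 10² − 1·52 = 48
m = 48 > 0,  v_rel·d = 10 > 0  ⇒  inside

inside=yes margin=48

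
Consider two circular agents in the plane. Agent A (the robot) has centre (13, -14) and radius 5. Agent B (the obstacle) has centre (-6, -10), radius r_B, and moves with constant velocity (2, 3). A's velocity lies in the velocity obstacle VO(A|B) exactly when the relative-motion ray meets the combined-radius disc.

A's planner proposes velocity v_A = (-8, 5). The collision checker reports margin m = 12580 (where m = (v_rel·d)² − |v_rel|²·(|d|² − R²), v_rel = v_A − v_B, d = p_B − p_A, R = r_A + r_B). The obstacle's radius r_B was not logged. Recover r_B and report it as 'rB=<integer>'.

m = 12580
d = (-19, 4);  v_rel = (-10, 2),  |v_rel|² = 104
v_rel×d = (-10)·(4) − (2)·(-19) = -2
since m = R²·104 − (-2)²:  R² = (4 + 12580) / 104 = 121
R = √121 = 11  ⇒  r_B = 11 − 5 = 6

rB=6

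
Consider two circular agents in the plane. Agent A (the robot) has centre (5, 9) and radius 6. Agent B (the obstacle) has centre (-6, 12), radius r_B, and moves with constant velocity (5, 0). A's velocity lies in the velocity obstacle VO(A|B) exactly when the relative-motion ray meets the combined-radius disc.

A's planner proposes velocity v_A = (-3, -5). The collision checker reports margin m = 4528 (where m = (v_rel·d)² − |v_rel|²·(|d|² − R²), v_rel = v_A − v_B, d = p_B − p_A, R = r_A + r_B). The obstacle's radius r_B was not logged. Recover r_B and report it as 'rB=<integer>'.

m = 4528
d = (-11, 3);  v_rel = (-8, -5),  |v_rel|² = 89
v_rel×d = (-8)·(3) − (-5)·(-11) = -79
since m = R²·89 − (-79)²:  R² = (6241 + 4528) / 89 = 121
R = √121 = 11  ⇒  r_B = 11 − 6 = 5

rB=5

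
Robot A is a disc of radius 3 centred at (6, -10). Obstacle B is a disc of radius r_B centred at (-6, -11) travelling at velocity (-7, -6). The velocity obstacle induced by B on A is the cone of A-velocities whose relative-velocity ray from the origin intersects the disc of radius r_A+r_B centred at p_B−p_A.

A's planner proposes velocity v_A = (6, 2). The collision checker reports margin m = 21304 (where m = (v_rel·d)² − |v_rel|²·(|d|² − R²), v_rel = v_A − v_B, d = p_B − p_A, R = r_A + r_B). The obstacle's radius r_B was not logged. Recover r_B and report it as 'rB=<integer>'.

m = 21304
d = (-12, -1);  v_rel = (13, 8),  |v_rel|² = 233
v_rel×d = (13)·(-1) − (8)·(-12) = 83
since m = R²·233 − 83²:  R² = (6889 + 21304) / 233 = 121
R = √121 = 11  ⇒  r_B = 11 − 3 = 8

rB=8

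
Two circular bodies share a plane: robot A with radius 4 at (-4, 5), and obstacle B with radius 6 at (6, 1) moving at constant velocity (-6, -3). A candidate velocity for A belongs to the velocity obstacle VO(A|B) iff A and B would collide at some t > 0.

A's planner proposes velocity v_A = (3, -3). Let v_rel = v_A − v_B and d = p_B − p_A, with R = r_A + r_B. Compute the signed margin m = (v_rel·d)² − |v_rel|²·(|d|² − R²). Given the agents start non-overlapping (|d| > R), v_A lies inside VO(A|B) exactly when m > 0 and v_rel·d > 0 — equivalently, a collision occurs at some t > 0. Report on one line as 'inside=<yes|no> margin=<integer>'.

d = (10, -4),  |d|² = 116;  R = 4+6 = 10,  c = 116−10² = 16
v_rel = (9, 0),  |v_rel|² = 81;  v_rel·d = (9)·(10) + (0)·(-4) = 90
81·t² − 180·t + 16 = 0  ⇒  m = 90² − 81·16 = 6804
m = 6804 > 0,  v_rel·d = 90 > 0  ⇒  inside

inside=yes margin=6804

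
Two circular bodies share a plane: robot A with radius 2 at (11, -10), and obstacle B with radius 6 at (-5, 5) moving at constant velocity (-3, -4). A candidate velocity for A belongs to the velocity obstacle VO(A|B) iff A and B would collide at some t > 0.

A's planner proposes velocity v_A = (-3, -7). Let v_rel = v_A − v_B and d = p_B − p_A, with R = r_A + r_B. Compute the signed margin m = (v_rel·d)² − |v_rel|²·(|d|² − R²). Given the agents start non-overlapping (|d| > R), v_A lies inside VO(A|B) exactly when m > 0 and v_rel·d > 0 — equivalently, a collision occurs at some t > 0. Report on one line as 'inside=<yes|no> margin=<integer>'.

d = (-16, 15),  |d|² = 481;  R = 2+6 = 8,  c = 481−8² = 417
v_rel = (0, -3),  |v_rel|² = 9;  v_rel·d = (0)·(-16) + (-3)·(15) = -45
9·t² + 90·t + 417 = 0  ⇒  m = (-45)² − 9·417 = -1728
m = -1728 < 0,  v_rel·d = -45 < 0  ⇒  outside

inside=no margin=-1728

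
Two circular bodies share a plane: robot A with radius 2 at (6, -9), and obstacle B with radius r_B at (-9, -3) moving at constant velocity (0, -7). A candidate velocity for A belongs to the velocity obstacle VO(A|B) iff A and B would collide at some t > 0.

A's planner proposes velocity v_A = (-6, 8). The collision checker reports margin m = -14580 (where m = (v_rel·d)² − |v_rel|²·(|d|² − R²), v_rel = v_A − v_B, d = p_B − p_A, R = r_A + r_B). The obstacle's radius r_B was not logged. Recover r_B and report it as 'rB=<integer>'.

m = -14580
d = (-15, 6);  v_rel = (-6, 15),  |v_rel|² = 261
v_rel×d = (-6)·(6) − (15)·(-15) = 189
since m = R²·261 − 189²:  R² = (35721 + -14580) / 261 = 81
R = √81 = 9  ⇒  r_B = 9 − 2 = 7

rB=7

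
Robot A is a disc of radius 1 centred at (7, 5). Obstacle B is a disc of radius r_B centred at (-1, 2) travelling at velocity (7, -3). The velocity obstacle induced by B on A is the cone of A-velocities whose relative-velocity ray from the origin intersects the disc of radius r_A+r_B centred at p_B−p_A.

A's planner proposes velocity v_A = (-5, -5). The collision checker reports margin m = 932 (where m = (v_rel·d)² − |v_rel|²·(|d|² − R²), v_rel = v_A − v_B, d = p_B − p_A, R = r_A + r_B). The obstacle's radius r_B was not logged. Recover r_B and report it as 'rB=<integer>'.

m = 932
d = (-8, -3);  v_rel = (-12, -2),  |v_rel|² = 148
v_rel×d = (-12)·(-3) − (-2)·(-8) = 20
since m = R²·148 − 20²:  R² = (400 + 932) / 148 = 9
R = √9 = 3  ⇒  r_B = 3 − 1 = 2

rB=2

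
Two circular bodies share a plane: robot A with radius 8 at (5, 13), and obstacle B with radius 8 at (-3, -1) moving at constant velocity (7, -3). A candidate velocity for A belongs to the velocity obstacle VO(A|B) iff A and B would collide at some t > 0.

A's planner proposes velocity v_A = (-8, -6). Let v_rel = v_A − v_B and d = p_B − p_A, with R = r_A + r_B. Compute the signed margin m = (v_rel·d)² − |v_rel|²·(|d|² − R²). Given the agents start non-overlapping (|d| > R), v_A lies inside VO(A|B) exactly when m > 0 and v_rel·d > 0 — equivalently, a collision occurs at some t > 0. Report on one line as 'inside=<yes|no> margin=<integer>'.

d = (-8, -14),  |d|² = 260;  R = 8+8 = 16,  c = 260−16² = 4
v_rel = (-15, -3),  |v_rel|² = 234;  v_rel·d = (-15)·(-8) + (-3)·(-14) = 162
234·t² − 324·t + 4 = 0  ⇒  m = 162² − 234·4 = 25308
m = 25308 > 0,  v_rel·d = 162 > 0  ⇒  inside

inside=yes margin=25308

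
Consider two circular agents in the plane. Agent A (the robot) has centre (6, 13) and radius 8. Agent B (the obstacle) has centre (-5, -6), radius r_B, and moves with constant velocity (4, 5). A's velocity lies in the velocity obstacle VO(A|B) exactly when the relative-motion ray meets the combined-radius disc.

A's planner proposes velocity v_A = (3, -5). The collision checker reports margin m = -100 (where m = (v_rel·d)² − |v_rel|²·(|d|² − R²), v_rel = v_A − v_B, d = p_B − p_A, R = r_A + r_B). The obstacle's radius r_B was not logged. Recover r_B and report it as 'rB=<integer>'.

m = -100
d = (-11, -19);  v_rel = (-1, -10),  |v_rel|² = 101
v_rel×d = (-1)·(-19) − (-10)·(-11) = -91
since m = R²·101 − (-91)²:  R² = (8281 + -100) / 101 = 81
R = √81 = 9  ⇒  r_B = 9 − 8 = 1

rB=1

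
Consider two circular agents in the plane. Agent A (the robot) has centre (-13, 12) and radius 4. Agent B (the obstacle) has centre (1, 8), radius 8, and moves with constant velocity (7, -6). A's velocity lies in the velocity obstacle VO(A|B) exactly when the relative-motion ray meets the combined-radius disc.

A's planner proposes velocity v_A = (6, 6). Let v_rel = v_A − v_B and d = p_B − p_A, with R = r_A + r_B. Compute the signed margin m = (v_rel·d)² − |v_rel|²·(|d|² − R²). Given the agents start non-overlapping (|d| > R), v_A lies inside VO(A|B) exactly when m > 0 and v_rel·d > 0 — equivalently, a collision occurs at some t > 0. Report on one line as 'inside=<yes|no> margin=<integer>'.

d = (14, -4),  |d|² = 212;  R = 4+8 = 12,  c = 212−12² = 68
v_rel = (-1, 12),  |v_rel|² = 145;  v_rel·d = (-1)·(14) + (12)·(-4) = -62
145·t² + 124·t + 68 = 0  ⇒  m = (-62)² − 145·68 = -6016
m = -6016 < 0,  v_rel·d = -62 < 0  ⇒  outside

inside=no margin=-6016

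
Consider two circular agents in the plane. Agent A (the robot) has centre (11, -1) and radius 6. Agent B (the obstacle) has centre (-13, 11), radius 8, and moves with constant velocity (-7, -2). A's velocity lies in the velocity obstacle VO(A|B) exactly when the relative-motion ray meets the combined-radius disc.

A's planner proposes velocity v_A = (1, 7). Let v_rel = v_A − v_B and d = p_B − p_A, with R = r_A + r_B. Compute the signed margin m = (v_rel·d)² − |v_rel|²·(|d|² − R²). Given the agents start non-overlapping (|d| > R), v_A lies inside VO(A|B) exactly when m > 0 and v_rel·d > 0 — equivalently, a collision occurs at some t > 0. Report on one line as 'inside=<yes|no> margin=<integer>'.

d = (-24, 12),  |d|² = 720;  R = 6+8 = 14,  c = 720−14² = 524
v_rel = (8, 9),  |v_rel|² = 145;  v_rel·d = (8)·(-24) + (9)·(12) = -84
145·t² + 168·t + 524 = 0  ⇒  m = (-84)² − 145·524 = -68924
m = -68924 < 0,  v_rel·d = -84 < 0  ⇒  outside

inside=no margin=-68924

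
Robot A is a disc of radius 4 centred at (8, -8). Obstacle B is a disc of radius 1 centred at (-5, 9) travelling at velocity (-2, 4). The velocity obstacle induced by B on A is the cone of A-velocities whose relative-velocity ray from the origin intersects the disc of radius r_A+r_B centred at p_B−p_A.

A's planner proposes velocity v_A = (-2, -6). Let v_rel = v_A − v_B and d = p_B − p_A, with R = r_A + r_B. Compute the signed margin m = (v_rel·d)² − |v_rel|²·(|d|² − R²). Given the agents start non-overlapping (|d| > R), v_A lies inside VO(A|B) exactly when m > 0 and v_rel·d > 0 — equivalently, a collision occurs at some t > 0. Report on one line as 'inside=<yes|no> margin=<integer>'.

d = (-13, 17),  |d|² = 458;  R = 4+1 = 5,  c = 458−5² = 433
v_rel = (0, -10),  |v_rel|² = 100;  v_rel·d = (0)·(-13) + (-10)·(17) = -170
100·t² + 340·t + 433 = 0  ⇒  m = (-170)² − 100·433 = -14400
m = -14400 < 0,  v_rel·d = -170 < 0  ⇒  outside

inside=no margin=-14400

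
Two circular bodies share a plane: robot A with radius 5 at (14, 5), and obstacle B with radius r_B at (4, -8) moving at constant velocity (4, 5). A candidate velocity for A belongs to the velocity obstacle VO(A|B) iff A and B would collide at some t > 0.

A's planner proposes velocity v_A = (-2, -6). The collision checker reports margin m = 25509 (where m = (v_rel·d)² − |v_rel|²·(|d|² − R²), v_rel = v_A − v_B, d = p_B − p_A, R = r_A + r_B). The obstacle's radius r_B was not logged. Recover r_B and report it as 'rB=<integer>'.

m = 25509
d = (-10, -13);  v_rel = (-6, -11),  |v_rel|² = 157
v_rel×d = (-6)·(-13) − (-11)·(-10) = -32
since m = R²·157 − (-32)²:  R² = (1024 + 25509) / 157 = 169
R = √169 = 13  ⇒  r_B = 13 − 5 = 8

rB=8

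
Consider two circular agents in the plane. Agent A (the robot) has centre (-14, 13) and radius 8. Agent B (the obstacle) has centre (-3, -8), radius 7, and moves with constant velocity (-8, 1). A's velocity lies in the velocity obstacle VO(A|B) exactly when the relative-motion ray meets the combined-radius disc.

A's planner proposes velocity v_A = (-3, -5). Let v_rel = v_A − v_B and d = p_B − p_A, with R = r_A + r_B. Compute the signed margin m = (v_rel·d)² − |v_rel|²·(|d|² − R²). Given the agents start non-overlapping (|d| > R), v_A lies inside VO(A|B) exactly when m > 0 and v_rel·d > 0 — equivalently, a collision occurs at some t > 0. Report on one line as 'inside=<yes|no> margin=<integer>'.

d = (11, -21),  |d|² = 562;  R = 8+7 = 15,  c = 562−15² = 337
v_rel = (5, -6),  |v_rel|² = 61;  v_rel·d = (5)·(11) + (-6)·(-21) = 181
61·t² − 362·t + 337 = 0  ⇒  m = 181² − 61·337 = 12204
m = 12204 > 0,  v_rel·d = 181 > 0  ⇒  inside

inside=yes margin=12204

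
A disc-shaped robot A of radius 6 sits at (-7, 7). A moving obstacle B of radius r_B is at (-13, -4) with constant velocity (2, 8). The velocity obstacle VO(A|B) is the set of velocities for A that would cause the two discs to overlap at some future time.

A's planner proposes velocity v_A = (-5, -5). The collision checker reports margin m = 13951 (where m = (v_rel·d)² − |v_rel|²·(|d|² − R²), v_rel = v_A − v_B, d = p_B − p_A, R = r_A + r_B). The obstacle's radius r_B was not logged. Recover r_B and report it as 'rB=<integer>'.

m = 13951
d = (-6, -11);  v_rel = (-7, -13),  |v_rel|² = 218
v_rel×d = (-7)·(-11) − (-13)·(-6) = -1
since m = R²·218 − (-1)²:  R² = (1 + 13951) / 218 = 64
R = √64 = 8  ⇒  r_B = 8 − 6 = 2

rB=2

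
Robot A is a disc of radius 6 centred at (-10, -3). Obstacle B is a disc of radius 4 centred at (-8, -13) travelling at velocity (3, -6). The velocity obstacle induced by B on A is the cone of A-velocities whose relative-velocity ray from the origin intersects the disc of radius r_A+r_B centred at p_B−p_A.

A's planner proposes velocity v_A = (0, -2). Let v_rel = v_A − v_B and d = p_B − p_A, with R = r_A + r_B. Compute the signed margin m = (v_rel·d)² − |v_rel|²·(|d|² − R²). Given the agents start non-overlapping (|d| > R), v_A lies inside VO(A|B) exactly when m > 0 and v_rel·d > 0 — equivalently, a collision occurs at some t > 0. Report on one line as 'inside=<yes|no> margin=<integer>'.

d = (2, -10),  |d|² = 104;  R = 6+4 = 10,  c = 104−10² = 4
v_rel = (-3, 4),  |v_rel|² = 25;  v_rel·d = (-3)·(2) + (4)·(-10) = -46
25·t² + 92·t + 4 = 0  ⇒  m = (-46)² − 25·4 = 2016
m = 2016 > 0,  v_rel·d = -46 < 0  ⇒  outside

inside=no margin=2016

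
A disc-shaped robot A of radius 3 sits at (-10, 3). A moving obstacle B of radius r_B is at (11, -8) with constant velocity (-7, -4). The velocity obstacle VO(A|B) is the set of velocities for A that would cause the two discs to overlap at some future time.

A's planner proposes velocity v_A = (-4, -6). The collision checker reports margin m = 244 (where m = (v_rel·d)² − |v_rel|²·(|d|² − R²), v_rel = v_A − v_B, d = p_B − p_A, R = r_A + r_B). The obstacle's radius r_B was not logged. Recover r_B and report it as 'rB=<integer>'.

m = 244
d = (21, -11);  v_rel = (3, -2),  |v_rel|² = 13
v_rel×d = (3)·(-11) − (-2)·(21) = 9
since m = R²·13 − 9²:  R² = (81 + 244) / 13 = 25
R = √25 = 5  ⇒  r_B = 5 − 3 = 2

rB=2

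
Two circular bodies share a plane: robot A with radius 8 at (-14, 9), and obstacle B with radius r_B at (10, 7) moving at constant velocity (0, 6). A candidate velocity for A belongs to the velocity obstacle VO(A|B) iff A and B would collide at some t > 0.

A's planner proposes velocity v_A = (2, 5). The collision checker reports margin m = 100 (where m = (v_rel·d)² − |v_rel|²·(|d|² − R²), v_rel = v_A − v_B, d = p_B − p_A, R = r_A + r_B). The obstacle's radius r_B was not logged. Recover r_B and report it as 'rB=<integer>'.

m = 100
d = (24, -2);  v_rel = (2, -1),  |v_rel|² = 5
v_rel×d = (2)·(-2) − (-1)·(24) = 20
since m = R²·5 − 20²:  R² = (400 + 100) / 5 = 100
R = √100 = 10  ⇒  r_B = 10 − 8 = 2

rB=2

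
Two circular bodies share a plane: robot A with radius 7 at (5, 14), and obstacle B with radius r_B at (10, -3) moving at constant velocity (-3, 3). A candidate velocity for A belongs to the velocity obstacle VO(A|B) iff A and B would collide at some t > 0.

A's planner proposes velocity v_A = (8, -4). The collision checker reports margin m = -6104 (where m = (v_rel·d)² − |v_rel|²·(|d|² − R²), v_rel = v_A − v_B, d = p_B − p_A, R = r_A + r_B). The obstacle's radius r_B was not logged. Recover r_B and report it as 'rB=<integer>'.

m = -6104
d = (5, -17);  v_rel = (11, -7),  |v_rel|² = 170
v_rel×d = (11)·(-17) − (-7)·(5) = -152
since m = R²·170 − (-152)²:  R² = (23104 + -6104) / 170 = 100
R = √100 = 10  ⇒  r_B = 10 − 7 = 3

rB=3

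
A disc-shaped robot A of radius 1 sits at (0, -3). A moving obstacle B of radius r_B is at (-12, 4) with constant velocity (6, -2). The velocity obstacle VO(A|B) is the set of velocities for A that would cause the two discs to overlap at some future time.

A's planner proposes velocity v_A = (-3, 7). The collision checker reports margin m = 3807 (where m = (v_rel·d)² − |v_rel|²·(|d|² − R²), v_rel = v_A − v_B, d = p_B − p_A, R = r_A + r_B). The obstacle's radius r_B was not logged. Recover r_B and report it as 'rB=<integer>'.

m = 3807
d = (-12, 7);  v_rel = (-9, 9),  |v_rel|² = 162
v_rel×d = (-9)·(7) − (9)·(-12) = 45
since m = R²·162 − 45²:  R² = (2025 + 3807) / 162 = 36
R = √36 = 6  ⇒  r_B = 6 − 1 = 5

rB=5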